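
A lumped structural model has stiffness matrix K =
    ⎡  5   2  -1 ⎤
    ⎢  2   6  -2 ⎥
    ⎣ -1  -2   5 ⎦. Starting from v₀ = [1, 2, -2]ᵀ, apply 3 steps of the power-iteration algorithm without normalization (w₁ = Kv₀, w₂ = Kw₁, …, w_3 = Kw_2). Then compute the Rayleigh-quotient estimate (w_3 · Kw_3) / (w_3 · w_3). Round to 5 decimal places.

w1 = Kv₀ = (11, 18, -15)
w2 = Kw1 = (106, 160, -122)
w3 = Kw2 = (972, 1416, -1036)
Kw3 = (8728, 12512, -8984)
w3·Kw3 = 972·8728 + 1416·12512 + (-1036)·(-8984) = 35508032; w3·w3 = 972·972 + 1416·1416 + (-1036)·(-1036) = 4023136
λ ≈ 35508032/4023136 = 8.82596

8.82596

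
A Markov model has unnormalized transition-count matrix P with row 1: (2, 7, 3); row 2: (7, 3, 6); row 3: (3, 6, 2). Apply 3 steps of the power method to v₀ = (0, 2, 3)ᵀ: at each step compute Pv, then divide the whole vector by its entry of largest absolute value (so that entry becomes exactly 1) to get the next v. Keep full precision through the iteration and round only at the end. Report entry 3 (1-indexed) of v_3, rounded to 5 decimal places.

Pv0 = (23.000000, 24.000000, 18.000000); divide by 24.000000 → v1 = (0.958333, 1.000000, 0.750000)
Pv1 = (11.166667, 14.208333, 10.375000); divide by 14.208333 → v2 = (0.785924, 1.000000, 0.730205)
Pv2 = (10.762463, 12.882698, 9.818182); divide by 12.882698 → v3 = (0.835420, 1.000000, 0.762122)
Requested entry of v3: 3348/4393 = 0.76212

0.76212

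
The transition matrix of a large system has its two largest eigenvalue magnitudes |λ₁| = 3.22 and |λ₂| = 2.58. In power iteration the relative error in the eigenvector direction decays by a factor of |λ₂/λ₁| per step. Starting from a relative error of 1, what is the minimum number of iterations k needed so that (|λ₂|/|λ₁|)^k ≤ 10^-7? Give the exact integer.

|λ₂/λ₁| = 2.58/3.22 = 0.80124
Need k ≥ ln(10^-7) / ln(0.80124) = -16.1181 / -0.2216 ≈ 72.738
Smallest integer k satisfying the bound: 73

73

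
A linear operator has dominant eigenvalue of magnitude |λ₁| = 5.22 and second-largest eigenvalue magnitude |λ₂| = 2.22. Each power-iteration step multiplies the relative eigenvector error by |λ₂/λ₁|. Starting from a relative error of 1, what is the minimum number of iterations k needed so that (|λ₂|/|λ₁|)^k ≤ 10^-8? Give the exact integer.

22

|λ₂/λ₁| = 2.22/5.22 = 0.42529
Need k ≥ ln(10^-8) / ln(0.42529) = -18.4207 / -0.8550 ≈ 21.545
Smallest integer k satisfying the bound: 22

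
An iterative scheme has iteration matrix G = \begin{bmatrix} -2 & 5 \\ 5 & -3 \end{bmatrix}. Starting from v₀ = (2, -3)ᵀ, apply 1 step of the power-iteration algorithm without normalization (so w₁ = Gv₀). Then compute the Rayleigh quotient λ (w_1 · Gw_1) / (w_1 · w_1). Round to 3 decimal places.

w1 = Gv₀ = ((-2)·2 + 5·(-3); 5·2 + (-3)·(-3)) = (-19, 19)
Gw1 = (133, -152)
w1·Gw1 = (-19)·133 + 19·(-152) = -5415; w1·w1 = (-19)·(-19) + 19·19 = 722
λ ≈ -5415/722 = -7.500

-7.500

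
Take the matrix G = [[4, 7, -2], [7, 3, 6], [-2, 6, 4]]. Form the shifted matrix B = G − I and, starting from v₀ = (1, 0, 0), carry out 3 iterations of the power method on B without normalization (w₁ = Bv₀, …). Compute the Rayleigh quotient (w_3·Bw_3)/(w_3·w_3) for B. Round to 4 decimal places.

B = G − I has rows (3, 7, -2); (7, 2, 6); (-2, 6, 3)
w1 = Bv₀ = (3·1 + 7·0 + (-2)·0; 7·1 + 2·0 + 6·0; (-2)·1 + 6·0 + 3·0) = (3, 7, -2)
w2 = Bw1 = (3·3 + 7·7 + (-2)·(-2); 7·3 + 2·7 + 6·(-2); (-2)·3 + 6·7 + 3·(-2)) = (62, 23, 30)
w3 = Bw2 = (287, 660, 104)
Bw3 = (5273, 3953, 3698)
w3·Bw3 = 4506923; w3·w3 = 528785; μ ≈ 4506923/528785 = 8.5232

μ ≈ 8.5232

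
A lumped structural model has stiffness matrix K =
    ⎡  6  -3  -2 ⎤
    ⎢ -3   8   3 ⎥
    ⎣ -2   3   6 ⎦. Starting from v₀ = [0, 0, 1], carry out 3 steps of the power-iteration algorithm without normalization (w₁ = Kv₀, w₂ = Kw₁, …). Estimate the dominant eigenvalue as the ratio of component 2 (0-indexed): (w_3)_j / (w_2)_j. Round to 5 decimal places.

w1 = Kv₀ = (-2, 3, 6)
w2 = Kw1 = (-33, 48, 49)
w3 = Kw2 = (-440, 630, 504)
Ratio at component: 504 / 49 = 10.28571

λ ≈ 10.28571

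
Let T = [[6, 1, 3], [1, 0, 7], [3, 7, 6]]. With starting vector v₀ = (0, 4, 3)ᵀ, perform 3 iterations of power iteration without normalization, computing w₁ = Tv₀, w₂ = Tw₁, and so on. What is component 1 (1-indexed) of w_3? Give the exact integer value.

w1 = Tv₀ = (13, 21, 46)
w2 = Tw1 = (237, 335, 462)
w3 = Tw2 = (3143, 3471, 5828)
The requested component of w3 is 3143.

3143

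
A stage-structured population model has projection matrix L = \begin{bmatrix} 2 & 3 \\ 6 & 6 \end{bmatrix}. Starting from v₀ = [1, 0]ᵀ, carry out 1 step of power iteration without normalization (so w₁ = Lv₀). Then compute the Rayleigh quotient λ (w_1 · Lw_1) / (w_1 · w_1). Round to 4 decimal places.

w1 = Lv₀ = (2·1 + 3·0; 6·1 + 6·0) = (2, 6)
Lw1 = (22, 48)
w1·Lw1 = 2·22 + 6·48 = 332; w1·w1 = 2·2 + 6·6 = 40
λ ≈ 332/40 = 8.3000

λ ≈ 8.3000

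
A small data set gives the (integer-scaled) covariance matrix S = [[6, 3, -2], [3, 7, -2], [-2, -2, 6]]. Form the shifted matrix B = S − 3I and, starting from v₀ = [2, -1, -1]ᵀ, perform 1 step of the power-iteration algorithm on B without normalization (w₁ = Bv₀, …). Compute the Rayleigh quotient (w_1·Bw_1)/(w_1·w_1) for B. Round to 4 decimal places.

7.7879

B = S − 3I has rows (3, 3, -2); (3, 4, -2); (-2, -2, 3)
w1 = Bv₀ = (3·2 + 3·(-1) + (-2)·(-1); 3·2 + 4·(-1) + (-2)·(-1); (-2)·2 + (-2)·(-1) + 3·(-1)) = (5, 4, -5)
Bw1 = (37, 41, -33)
w1·Bw1 = 514; w1·w1 = 66; μ ≈ 514/66 = 7.7879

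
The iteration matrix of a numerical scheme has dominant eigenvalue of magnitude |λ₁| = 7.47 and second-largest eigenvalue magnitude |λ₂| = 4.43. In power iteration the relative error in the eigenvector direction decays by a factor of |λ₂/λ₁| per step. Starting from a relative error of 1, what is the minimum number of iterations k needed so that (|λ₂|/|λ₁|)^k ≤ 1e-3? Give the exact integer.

14

|λ₂/λ₁| = 4.43/7.47 = 0.59304
Need k ≥ ln(1e-3) / ln(0.59304) = -6.9078 / -0.5225 ≈ 13.221
Smallest integer k satisfying the bound: 14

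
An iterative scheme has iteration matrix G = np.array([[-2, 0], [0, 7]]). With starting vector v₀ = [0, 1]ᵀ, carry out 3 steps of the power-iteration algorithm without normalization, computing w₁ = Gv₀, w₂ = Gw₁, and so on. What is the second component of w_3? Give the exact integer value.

343

w1 = Gv₀ = ((-2)·0 + 0·1; 0·0 + 7·1) = (0, 7)
w2 = Gw1 = ((-2)·0 + 0·7; 0·0 + 7·7) = (0, 49)
w3 = Gw2 = (0, 343)
The requested component of w3 is 343.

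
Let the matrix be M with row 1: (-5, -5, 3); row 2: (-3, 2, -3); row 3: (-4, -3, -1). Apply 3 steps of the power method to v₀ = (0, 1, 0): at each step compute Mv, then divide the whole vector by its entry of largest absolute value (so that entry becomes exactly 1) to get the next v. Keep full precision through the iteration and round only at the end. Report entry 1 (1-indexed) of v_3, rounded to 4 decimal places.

0.9520

Mv0 = (-5.00000, 2.00000, -3.00000); divide by -5.00000 → v1 = (1.00000, -0.40000, 0.60000)
Mv1 = (-1.20000, -5.60000, -3.40000); divide by -5.60000 → v2 = (0.21429, 1.00000, 0.60714)
Mv2 = (-4.25000, -0.46429, -4.46429); divide by -4.46429 → v3 = (0.95200, 0.10400, 1.00000)
Requested entry of v3: -119/-125 = 0.9520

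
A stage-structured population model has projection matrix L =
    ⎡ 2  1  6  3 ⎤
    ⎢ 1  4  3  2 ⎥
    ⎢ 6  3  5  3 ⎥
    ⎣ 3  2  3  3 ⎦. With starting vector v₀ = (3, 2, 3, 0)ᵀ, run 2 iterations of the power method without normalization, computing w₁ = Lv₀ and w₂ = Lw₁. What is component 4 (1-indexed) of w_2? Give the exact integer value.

w1 = Lv₀ = (2·3 + 1·2 + 6·3 + 3·0; 1·3 + 4·2 + 3·3 + 2·0; 6·3 + 3·2 + 5·3 + 3·0; 3·3 + 2·2 + 3·3 + 3·0) = (26, 20, 39, 22)
w2 = Lw1 = (2·26 + 1·20 + 6·39 + 3·22; 1·26 + 4·20 + 3·39 + 2·22; 6·26 + 3·20 + 5·39 + 3·22; 3·26 + 2·20 + 3·39 + 3·22) = (372, 267, 477, 301)
The requested component of w2 is 301.

301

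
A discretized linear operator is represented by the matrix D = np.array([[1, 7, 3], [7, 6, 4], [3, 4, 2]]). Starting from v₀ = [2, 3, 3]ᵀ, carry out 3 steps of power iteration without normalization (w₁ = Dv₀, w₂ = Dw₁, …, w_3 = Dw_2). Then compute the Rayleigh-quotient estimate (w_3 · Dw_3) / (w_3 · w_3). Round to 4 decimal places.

λ ≈ 13.1695

w1 = Dv₀ = (1·2 + 7·3 + 3·3; 7·2 + 6·3 + 4·3; 3·2 + 4·3 + 2·3) = (32, 44, 24)
w2 = Dw1 = (1·32 + 7·44 + 3·24; 7·32 + 6·44 + 4·24; 3·32 + 4·44 + 2·24) = (412, 584, 320)
w3 = Dw2 = (5460, 7668, 4212)
Dw3 = (71772, 101076, 55476)
w3·Dw3 = 5460·71772 + 7668·101076 + 4212·55476 = 1400590800; w3·w3 = 5460·5460 + 7668·7668 + 4212·4212 = 106350768
λ ≈ 1400590800/106350768 = 13.1695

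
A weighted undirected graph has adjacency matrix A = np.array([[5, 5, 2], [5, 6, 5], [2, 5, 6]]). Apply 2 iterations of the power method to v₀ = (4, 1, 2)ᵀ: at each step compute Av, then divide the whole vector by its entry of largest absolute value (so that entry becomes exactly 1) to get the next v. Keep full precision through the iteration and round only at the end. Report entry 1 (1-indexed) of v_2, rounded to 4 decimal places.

0.7716

Av0 = (29.00000, 36.00000, 25.00000); divide by 36.00000 → v1 = (0.80556, 1.00000, 0.69444)
Av1 = (10.41667, 13.50000, 10.77778); divide by 13.50000 → v2 = (0.77160, 1.00000, 0.79835)
Requested entry of v2: 375/486 = 0.7716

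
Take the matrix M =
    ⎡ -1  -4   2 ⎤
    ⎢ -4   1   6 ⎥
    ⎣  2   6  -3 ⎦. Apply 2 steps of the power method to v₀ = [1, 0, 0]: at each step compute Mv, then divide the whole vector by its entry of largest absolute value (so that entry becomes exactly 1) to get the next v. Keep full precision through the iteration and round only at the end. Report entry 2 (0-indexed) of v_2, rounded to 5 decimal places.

Mv0 = (-1.000000, -4.000000, 2.000000); divide by -4.000000 → v1 = (0.250000, 1.000000, -0.500000)
Mv1 = (-5.250000, -3.000000, 8.000000); divide by 8.000000 → v2 = (-0.656250, -0.375000, 1.000000)
Requested entry of v2: -32/-32 = 1.00000

1.00000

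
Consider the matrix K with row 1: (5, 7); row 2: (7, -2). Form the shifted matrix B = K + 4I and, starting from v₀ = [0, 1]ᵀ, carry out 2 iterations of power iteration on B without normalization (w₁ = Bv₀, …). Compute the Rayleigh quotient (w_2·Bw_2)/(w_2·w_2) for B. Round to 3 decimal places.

B = K + 4I has rows (9, 7); (7, 2)
w1 = Bv₀ = (7, 2)
w2 = Bw1 = (77, 53)
Bw2 = (1064, 645)
w2·Bw2 = 116113; w2·w2 = 8738; μ ≈ 116113/8738 = 13.288

μ ≈ 13.288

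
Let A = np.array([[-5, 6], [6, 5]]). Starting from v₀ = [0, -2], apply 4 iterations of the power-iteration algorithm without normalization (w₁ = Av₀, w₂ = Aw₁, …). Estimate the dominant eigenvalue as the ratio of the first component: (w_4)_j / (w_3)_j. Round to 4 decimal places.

λ ≈ 0.0000

w1 = Av₀ = (-12, -10)
w2 = Aw1 = (0, -122)
w3 = Aw2 = (-732, -610)
w4 = Aw3 = (0, -7442)
Ratio at component: 0 / -732 = 0.0000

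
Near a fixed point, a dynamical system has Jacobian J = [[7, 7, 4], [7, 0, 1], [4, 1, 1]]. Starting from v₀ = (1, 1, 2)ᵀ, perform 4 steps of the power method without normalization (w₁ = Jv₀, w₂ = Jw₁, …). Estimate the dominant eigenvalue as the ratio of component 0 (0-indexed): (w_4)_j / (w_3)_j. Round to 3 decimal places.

λ ≈ 12.437

w1 = Jv₀ = (22, 9, 7)
w2 = Jw1 = (245, 161, 104)
w3 = Jw2 = (3258, 1819, 1245)
w4 = Jw3 = (40519, 24051, 16096)
Ratio at component: 40519 / 3258 = 12.437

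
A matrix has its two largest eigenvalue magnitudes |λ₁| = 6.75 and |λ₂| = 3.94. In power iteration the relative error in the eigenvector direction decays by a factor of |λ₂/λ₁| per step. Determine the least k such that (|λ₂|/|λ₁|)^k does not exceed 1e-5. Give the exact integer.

22

|λ₂/λ₁| = 3.94/6.75 = 0.58370
Need k ≥ ln(1e-5) / ln(0.58370) = -11.5129 / -0.5384 ≈ 21.385
Smallest integer k satisfying the bound: 22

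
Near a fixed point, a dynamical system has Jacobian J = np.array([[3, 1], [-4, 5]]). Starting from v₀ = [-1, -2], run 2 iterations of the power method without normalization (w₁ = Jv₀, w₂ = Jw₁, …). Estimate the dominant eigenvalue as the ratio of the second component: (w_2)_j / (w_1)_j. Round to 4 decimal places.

λ ≈ 1.6667

w1 = Jv₀ = (3·(-1) + 1·(-2); (-4)·(-1) + 5·(-2)) = (-5, -6)
w2 = Jw1 = (3·(-5) + 1·(-6); (-4)·(-5) + 5·(-6)) = (-21, -10)
Ratio at component: -10 / -6 = 1.6667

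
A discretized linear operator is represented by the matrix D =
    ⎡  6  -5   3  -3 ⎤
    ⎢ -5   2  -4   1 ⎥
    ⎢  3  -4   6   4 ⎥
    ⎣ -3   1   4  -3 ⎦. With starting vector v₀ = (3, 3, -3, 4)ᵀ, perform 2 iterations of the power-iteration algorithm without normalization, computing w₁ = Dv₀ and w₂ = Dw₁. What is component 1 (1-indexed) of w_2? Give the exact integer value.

w1 = Dv₀ = (-18, 7, -5, -30)
w2 = Dw1 = (-68, 94, -232, 131)
The requested component of w2 is -68.

-68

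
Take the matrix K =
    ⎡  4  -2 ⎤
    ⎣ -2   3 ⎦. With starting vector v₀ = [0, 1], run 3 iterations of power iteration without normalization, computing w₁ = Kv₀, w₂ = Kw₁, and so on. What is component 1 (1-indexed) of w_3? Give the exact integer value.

-82

w1 = Kv₀ = (4·0 + (-2)·1; (-2)·0 + 3·1) = (-2, 3)
w2 = Kw1 = (4·(-2) + (-2)·3; (-2)·(-2) + 3·3) = (-14, 13)
w3 = Kw2 = (-82, 67)
The requested component of w3 is -82.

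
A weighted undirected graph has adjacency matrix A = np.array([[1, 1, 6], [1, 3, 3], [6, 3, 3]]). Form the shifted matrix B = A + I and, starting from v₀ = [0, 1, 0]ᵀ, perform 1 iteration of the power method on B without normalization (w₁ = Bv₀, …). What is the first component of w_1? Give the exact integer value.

B = A + I has rows (2, 1, 6); (1, 4, 3); (6, 3, 4)
w1 = Bv₀ = (2·0 + 1·1 + 6·0; 1·0 + 4·1 + 3·0; 6·0 + 3·1 + 4·0) = (1, 4, 3)
Requested component of w1: 1

1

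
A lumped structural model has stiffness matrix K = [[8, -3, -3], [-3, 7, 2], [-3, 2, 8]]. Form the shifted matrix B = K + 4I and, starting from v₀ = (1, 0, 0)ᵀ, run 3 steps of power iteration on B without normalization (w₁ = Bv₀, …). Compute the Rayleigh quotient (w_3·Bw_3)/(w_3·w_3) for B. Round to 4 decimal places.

B = K + 4I has rows (12, -3, -3); (-3, 11, 2); (-3, 2, 12)
w1 = Bv₀ = (12, -3, -3)
w2 = Bw1 = (162, -75, -78)
w3 = Bw2 = (2403, -1467, -1572)
Bw3 = (37953, -26490, -29007)
w3·Bw3 = 175660893; w3·w3 = 10397682; μ ≈ 175660893/10397682 = 16.8942

16.8942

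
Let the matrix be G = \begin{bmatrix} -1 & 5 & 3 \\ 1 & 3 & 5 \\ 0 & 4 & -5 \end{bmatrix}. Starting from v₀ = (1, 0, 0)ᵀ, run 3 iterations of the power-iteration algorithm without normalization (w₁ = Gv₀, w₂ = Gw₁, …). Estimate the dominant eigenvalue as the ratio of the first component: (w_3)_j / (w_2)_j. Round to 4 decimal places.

2.6667

w1 = Gv₀ = ((-1)·1 + 5·0 + 3·0; 1·1 + 3·0 + 5·0; 0·1 + 4·0 + (-5)·0) = (-1, 1, 0)
w2 = Gw1 = ((-1)·(-1) + 5·1 + 3·0; 1·(-1) + 3·1 + 5·0; 0·(-1) + 4·1 + (-5)·0) = (6, 2, 4)
w3 = Gw2 = (16, 32, -12)
Ratio at component: 16 / 6 = 2.6667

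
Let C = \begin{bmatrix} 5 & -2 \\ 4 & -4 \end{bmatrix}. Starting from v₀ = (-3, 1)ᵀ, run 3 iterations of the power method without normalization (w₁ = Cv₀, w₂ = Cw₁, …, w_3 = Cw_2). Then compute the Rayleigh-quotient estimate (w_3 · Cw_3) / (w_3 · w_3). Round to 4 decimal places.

λ ≈ 2.6547

w1 = Cv₀ = (-17, -16)
w2 = Cw1 = (-53, -4)
w3 = Cw2 = (-257, -196)
Cw3 = (-893, -244)
w3·Cw3 = (-257)·(-893) + (-196)·(-244) = 277325; w3·w3 = (-257)·(-257) + (-196)·(-196) = 104465
λ ≈ 277325/104465 = 2.6547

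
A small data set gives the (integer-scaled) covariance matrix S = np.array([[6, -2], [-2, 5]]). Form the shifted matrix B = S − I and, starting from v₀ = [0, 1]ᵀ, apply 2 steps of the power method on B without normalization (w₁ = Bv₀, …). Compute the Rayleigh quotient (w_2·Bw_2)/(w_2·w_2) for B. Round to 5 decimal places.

μ ≈ 6.43646

B = S − I has rows (5, -2); (-2, 4)
w1 = Bv₀ = (5·0 + (-2)·1; (-2)·0 + 4·1) = (-2, 4)
w2 = Bw1 = (5·(-2) + (-2)·4; (-2)·(-2) + 4·4) = (-18, 20)
Bw2 = (-130, 116)
w2·Bw2 = 4660; w2·w2 = 724; μ ≈ 4660/724 = 6.43646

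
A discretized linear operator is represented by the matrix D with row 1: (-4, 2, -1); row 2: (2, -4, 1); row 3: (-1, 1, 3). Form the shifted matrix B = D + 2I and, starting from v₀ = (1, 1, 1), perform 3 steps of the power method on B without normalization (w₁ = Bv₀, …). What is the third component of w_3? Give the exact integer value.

137

B = D + 2I has rows (-2, 2, -1); (2, -2, 1); (-1, 1, 5)
w1 = Bv₀ = (-1, 1, 5)
w2 = Bw1 = (-1, 1, 27)
w3 = Bw2 = (-23, 23, 137)
Requested component of w3: 137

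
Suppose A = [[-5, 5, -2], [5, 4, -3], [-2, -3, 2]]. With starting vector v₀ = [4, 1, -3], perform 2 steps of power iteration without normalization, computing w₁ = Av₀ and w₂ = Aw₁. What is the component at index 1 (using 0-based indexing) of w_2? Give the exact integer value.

138

w1 = Av₀ = ((-5)·4 + 5·1 + (-2)·(-3); 5·4 + 4·1 + (-3)·(-3); (-2)·4 + (-3)·1 + 2·(-3)) = (-9, 33, -17)
w2 = Aw1 = ((-5)·(-9) + 5·33 + (-2)·(-17); 5·(-9) + 4·33 + (-3)·(-17); (-2)·(-9) + (-3)·33 + 2·(-17)) = (244, 138, -115)
The requested component of w2 is 138.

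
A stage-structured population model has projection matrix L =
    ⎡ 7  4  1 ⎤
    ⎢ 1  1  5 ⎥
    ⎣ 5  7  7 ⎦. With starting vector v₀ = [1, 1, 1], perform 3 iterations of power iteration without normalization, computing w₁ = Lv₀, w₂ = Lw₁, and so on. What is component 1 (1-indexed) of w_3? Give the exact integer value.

1615

w1 = Lv₀ = (7·1 + 4·1 + 1·1; 1·1 + 1·1 + 5·1; 5·1 + 7·1 + 7·1) = (12, 7, 19)
w2 = Lw1 = (7·12 + 4·7 + 1·19; 1·12 + 1·7 + 5·19; 5·12 + 7·7 + 7·19) = (131, 114, 242)
w3 = Lw2 = (1615, 1455, 3147)
The requested component of w3 is 1615.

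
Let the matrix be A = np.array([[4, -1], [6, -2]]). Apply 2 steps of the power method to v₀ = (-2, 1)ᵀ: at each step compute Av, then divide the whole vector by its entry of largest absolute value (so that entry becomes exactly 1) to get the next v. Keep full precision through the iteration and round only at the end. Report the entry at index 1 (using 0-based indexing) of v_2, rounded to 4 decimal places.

Av0 = (-9.00000, -14.00000); divide by -14.00000 → v1 = (0.64286, 1.00000)
Av1 = (1.57143, 1.85714); divide by 1.85714 → v2 = (0.84615, 1.00000)
Requested entry of v2: -26/-26 = 1.0000

1.0000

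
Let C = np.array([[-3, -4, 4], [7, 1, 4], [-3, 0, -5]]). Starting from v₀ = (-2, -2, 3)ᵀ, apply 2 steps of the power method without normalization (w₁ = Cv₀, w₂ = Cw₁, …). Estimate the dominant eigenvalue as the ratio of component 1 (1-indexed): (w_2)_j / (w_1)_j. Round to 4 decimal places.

w1 = Cv₀ = (26, -4, -9)
w2 = Cw1 = (-98, 142, -33)
Ratio at component: -98 / 26 = -3.7692

λ ≈ -3.7692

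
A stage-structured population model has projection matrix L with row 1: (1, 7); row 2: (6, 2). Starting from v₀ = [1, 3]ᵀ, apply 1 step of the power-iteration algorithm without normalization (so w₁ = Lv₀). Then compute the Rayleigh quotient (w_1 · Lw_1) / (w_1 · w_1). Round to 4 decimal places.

6.6943

w1 = Lv₀ = (1·1 + 7·3; 6·1 + 2·3) = (22, 12)
Lw1 = (106, 156)
w1·Lw1 = 22·106 + 12·156 = 4204; w1·w1 = 22·22 + 12·12 = 628
λ ≈ 4204/628 = 6.6943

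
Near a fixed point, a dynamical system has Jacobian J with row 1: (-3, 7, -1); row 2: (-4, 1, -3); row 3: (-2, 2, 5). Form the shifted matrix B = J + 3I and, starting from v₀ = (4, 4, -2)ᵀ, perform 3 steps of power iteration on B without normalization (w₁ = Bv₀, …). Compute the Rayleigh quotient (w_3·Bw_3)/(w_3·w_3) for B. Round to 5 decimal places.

B = J + 3I has rows (0, 7, -1); (-4, 4, -3); (-2, 2, 8)
w1 = Bv₀ = (0·4 + 7·4 + (-1)·(-2); (-4)·4 + 4·4 + (-3)·(-2); (-2)·4 + 2·4 + 8·(-2)) = (30, 6, -16)
w2 = Bw1 = (0·30 + 7·6 + (-1)·(-16); (-4)·30 + 4·6 + (-3)·(-16); (-2)·30 + 2·6 + 8·(-16)) = (58, -48, -176)
w3 = Bw2 = (-160, 104, -1620)
Bw3 = (2348, 5916, -12432)
w3·Bw3 = 20379424; w3·w3 = 2660816; μ ≈ 20379424/2660816 = 7.65909

7.65909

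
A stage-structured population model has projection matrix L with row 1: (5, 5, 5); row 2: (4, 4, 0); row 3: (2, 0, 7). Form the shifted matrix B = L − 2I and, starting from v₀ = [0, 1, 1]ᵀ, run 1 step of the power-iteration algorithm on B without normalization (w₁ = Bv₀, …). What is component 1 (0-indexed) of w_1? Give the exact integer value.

2

B = L − 2I has rows (3, 5, 5); (4, 2, 0); (2, 0, 5)
w1 = Bv₀ = (3·0 + 5·1 + 5·1; 4·0 + 2·1 + 0·1; 2·0 + 0·1 + 5·1) = (10, 2, 5)
Requested component of w1: 2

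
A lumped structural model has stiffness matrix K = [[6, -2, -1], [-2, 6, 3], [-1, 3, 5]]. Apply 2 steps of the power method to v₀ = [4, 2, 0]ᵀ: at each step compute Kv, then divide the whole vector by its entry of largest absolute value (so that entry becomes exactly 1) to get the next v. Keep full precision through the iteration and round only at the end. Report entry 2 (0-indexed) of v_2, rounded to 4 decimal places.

Kv0 = (20.00000, 4.00000, 2.00000); divide by 20.00000 → v1 = (1.00000, 0.20000, 0.10000)
Kv1 = (5.50000, -0.50000, 0.10000); divide by 5.50000 → v2 = (1.00000, -0.09091, 0.01818)
Requested entry of v2: 2/110 = 0.0182

0.0182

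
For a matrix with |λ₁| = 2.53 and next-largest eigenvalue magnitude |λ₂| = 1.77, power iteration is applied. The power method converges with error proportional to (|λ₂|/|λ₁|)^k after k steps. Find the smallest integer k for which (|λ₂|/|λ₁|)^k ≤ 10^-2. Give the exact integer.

|λ₂/λ₁| = 1.77/2.53 = 0.69960
Need k ≥ ln(10^-2) / ln(0.69960) = -4.6052 / -0.3572 ≈ 12.891
Smallest integer k satisfying the bound: 13

13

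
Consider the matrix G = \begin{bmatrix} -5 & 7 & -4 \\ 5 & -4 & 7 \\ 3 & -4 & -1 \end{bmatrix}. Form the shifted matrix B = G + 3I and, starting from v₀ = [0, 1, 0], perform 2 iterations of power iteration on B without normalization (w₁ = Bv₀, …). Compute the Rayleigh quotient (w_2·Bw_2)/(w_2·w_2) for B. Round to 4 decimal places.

μ ≈ 1.2619

B = G + 3I has rows (-2, 7, -4); (5, -1, 7); (3, -4, 2)
w1 = Bv₀ = ((-2)·0 + 7·1 + (-4)·0; 5·0 + (-1)·1 + 7·0; 3·0 + (-4)·1 + 2·0) = (7, -1, -4)
w2 = Bw1 = ((-2)·7 + 7·(-1) + (-4)·(-4); 5·7 + (-1)·(-1) + 7·(-4); 3·7 + (-4)·(-1) + 2·(-4)) = (-5, 8, 17)
Bw2 = (-2, 86, -13)
w2·Bw2 = 477; w2·w2 = 378; μ ≈ 477/378 = 1.2619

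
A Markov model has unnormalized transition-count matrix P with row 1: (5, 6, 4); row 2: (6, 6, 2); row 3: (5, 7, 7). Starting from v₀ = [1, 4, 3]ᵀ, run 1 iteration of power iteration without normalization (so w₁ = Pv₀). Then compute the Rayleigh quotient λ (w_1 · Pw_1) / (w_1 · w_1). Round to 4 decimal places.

λ ≈ 15.5654

w1 = Pv₀ = (5·1 + 6·4 + 4·3; 6·1 + 6·4 + 2·3; 5·1 + 7·4 + 7·3) = (41, 36, 54)
Pw1 = (637, 570, 835)
w1·Pw1 = 41·637 + 36·570 + 54·835 = 91727; w1·w1 = 41·41 + 36·36 + 54·54 = 5893
λ ≈ 91727/5893 = 15.5654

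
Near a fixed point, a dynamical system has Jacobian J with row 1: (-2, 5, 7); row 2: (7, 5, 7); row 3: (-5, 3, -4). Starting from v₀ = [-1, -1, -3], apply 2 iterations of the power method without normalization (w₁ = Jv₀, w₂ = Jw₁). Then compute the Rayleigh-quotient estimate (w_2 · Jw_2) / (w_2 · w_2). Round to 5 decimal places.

w1 = Jv₀ = ((-2)·(-1) + 5·(-1) + 7·(-3); 7·(-1) + 5·(-1) + 7·(-3); (-5)·(-1) + 3·(-1) + (-4)·(-3)) = (-24, -33, 14)
w2 = Jw1 = ((-2)·(-24) + 5·(-33) + 7·14; 7·(-24) + 5·(-33) + 7·14; (-5)·(-24) + 3·(-33) + (-4)·14) = (-19, -235, -35)
Jw2 = (-1382, -1553, -470)
w2·Jw2 = (-19)·(-1382) + (-235)·(-1553) + (-35)·(-470) = 407663; w2·w2 = (-19)·(-19) + (-235)·(-235) + (-35)·(-35) = 56811
λ ≈ 407663/56811 = 7.17578

λ ≈ 7.17578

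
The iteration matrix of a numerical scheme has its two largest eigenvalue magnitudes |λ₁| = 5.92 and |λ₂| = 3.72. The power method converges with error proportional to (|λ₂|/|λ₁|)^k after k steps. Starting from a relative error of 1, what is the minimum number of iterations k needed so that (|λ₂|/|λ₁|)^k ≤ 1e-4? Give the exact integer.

20

|λ₂/λ₁| = 3.72/5.92 = 0.62838
Need k ≥ ln(1e-4) / ln(0.62838) = -9.2103 / -0.4646 ≈ 19.824
Smallest integer k satisfying the bound: 20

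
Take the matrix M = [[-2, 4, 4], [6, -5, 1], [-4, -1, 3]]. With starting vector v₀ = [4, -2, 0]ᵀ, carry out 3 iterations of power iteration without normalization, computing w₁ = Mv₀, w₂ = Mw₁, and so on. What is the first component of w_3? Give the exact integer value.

w1 = Mv₀ = (-16, 34, -14)
w2 = Mw1 = (112, -280, -12)
w3 = Mw2 = (-1392, 2060, -204)
The requested component of w3 is -1392.

-1392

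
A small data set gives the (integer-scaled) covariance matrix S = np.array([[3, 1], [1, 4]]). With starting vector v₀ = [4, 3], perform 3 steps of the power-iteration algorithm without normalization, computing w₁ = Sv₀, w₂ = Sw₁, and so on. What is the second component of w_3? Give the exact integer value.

w1 = Sv₀ = (15, 16)
w2 = Sw1 = (61, 79)
w3 = Sw2 = (262, 377)
The requested component of w3 is 377.

377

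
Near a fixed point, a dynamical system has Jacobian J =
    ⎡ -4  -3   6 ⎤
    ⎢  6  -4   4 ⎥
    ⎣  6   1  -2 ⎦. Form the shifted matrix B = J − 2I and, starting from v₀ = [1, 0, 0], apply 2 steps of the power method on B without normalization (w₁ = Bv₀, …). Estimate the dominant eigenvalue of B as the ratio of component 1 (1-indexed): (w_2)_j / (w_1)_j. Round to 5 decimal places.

B = J − 2I has rows (-6, -3, 6); (6, -6, 4); (6, 1, -4)
w1 = Bv₀ = (-6, 6, 6)
w2 = Bw1 = (54, -48, -54)
Ratio: 54/-6 = -9.00000

μ ≈ -9.00000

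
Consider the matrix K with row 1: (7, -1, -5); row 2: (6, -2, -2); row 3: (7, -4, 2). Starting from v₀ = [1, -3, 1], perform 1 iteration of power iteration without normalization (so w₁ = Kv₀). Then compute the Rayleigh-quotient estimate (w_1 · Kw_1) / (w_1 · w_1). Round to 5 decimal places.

w1 = Kv₀ = (7·1 + (-1)·(-3) + (-5)·1; 6·1 + (-2)·(-3) + (-2)·1; 7·1 + (-4)·(-3) + 2·1) = (5, 10, 21)
Kw1 = (-80, -32, 37)
w1·Kw1 = 5·(-80) + 10·(-32) + 21·37 = 57; w1·w1 = 5·5 + 10·10 + 21·21 = 566
λ ≈ 57/566 = 0.10071

λ ≈ 0.10071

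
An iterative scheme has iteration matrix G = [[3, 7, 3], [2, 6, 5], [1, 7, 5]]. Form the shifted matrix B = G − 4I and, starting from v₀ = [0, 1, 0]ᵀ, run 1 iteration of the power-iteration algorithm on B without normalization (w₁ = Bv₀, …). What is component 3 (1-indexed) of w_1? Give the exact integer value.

7

B = G − 4I has rows (-1, 7, 3); (2, 2, 5); (1, 7, 1)
w1 = Bv₀ = ((-1)·0 + 7·1 + 3·0; 2·0 + 2·1 + 5·0; 1·0 + 7·1 + 1·0) = (7, 2, 7)
Requested component of w1: 7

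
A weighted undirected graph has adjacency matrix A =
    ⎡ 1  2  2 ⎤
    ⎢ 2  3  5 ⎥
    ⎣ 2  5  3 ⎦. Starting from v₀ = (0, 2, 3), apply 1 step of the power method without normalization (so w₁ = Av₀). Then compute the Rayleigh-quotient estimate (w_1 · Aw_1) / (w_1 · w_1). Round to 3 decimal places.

8.976

w1 = Av₀ = (1·0 + 2·2 + 2·3; 2·0 + 3·2 + 5·3; 2·0 + 5·2 + 3·3) = (10, 21, 19)
Aw1 = (90, 178, 182)
w1·Aw1 = 10·90 + 21·178 + 19·182 = 8096; w1·w1 = 10·10 + 21·21 + 19·19 = 902
λ ≈ 8096/902 = 8.976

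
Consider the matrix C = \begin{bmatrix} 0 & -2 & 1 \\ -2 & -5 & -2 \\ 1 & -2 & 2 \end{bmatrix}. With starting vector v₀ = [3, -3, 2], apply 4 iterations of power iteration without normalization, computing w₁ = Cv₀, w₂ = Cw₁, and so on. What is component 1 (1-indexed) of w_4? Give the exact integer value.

w1 = Cv₀ = (0·3 + (-2)·(-3) + 1·2; (-2)·3 + (-5)·(-3) + (-2)·2; 1·3 + (-2)·(-3) + 2·2) = (8, 5, 13)
w2 = Cw1 = (0·8 + (-2)·5 + 1·13; (-2)·8 + (-5)·5 + (-2)·13; 1·8 + (-2)·5 + 2·13) = (3, -67, 24)
w3 = Cw2 = (158, 281, 185)
w4 = Cw3 = (-377, -2091, -34)
The requested component of w4 is -377.

-377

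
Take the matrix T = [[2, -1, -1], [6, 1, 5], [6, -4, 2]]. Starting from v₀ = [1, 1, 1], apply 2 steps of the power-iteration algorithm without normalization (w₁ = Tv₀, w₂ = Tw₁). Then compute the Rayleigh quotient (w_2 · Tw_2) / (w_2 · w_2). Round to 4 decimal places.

1.4222

w1 = Tv₀ = (0, 12, 4)
w2 = Tw1 = (-16, 32, -40)
Tw2 = (-24, -264, -304)
w2·Tw2 = (-16)·(-24) + 32·(-264) + (-40)·(-304) = 4096; w2·w2 = (-16)·(-16) + 32·32 + (-40)·(-40) = 2880
λ ≈ 4096/2880 = 1.4222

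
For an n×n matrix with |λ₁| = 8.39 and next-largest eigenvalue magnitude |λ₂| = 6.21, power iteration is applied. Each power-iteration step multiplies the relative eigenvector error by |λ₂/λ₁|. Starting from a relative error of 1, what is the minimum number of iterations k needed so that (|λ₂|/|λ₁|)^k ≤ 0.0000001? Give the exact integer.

54

|λ₂/λ₁| = 6.21/8.39 = 0.74017
Need k ≥ ln(0.0000001) / ln(0.74017) = -16.1181 / -0.3009 ≈ 53.570
Smallest integer k satisfying the bound: 54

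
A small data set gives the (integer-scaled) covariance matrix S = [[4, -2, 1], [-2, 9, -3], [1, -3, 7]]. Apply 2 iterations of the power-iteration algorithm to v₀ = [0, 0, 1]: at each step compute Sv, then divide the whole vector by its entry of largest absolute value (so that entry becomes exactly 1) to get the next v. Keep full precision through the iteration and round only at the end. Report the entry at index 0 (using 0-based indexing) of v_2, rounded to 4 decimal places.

Sv0 = (1.00000, -3.00000, 7.00000); divide by 7.00000 → v1 = (0.14286, -0.42857, 1.00000)
Sv1 = (2.42857, -7.14286, 8.42857); divide by 8.42857 → v2 = (0.28814, -0.84746, 1.00000)
Requested entry of v2: 17/59 = 0.2881

0.2881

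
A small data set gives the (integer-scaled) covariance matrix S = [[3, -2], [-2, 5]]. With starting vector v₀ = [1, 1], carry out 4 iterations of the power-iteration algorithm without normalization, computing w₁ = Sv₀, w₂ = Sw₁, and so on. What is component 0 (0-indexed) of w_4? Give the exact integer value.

w1 = Sv₀ = (1, 3)
w2 = Sw1 = (-3, 13)
w3 = Sw2 = (-35, 71)
w4 = Sw3 = (-247, 425)
The requested component of w4 is -247.

-247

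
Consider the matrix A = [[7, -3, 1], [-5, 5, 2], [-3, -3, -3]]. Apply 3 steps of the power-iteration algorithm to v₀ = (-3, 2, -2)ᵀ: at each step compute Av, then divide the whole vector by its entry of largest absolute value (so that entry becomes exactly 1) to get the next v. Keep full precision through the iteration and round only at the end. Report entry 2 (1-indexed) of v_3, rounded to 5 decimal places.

Av0 = (-29.000000, 21.000000, 9.000000); divide by -29.000000 → v1 = (1.000000, -0.724138, -0.310345)
Av1 = (8.862069, -9.241379, 0.103448); divide by -9.241379 → v2 = (-0.958955, 1.000000, -0.011194)
Av2 = (-9.723881, 9.772388, -0.089552); divide by 9.772388 → v3 = (-0.995036, 1.000000, -0.009164)
Requested entry of v3: 2619/2619 = 1.00000

1.00000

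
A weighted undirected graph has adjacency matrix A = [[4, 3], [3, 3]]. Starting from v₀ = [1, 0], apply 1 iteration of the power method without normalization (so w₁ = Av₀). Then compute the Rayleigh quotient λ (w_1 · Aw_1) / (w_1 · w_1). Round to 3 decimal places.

λ ≈ 6.520

w1 = Av₀ = (4·1 + 3·0; 3·1 + 3·0) = (4, 3)
Aw1 = (25, 21)
w1·Aw1 = 4·25 + 3·21 = 163; w1·w1 = 4·4 + 3·3 = 25
λ ≈ 163/25 = 6.520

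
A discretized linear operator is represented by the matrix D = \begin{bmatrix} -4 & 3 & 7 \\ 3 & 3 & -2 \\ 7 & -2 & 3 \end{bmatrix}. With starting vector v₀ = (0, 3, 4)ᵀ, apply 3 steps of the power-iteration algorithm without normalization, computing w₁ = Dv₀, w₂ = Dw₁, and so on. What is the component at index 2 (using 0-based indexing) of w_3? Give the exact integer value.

-100

w1 = Dv₀ = (37, 1, 6)
w2 = Dw1 = (-103, 102, 275)
w3 = Dw2 = (2643, -553, -100)
The requested component of w3 is -100.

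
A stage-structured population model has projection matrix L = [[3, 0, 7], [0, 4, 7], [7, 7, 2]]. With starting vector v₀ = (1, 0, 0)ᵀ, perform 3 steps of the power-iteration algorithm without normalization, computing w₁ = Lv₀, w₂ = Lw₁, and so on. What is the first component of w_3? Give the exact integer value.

w1 = Lv₀ = (3·1 + 0·0 + 7·0; 0·1 + 4·0 + 7·0; 7·1 + 7·0 + 2·0) = (3, 0, 7)
w2 = Lw1 = (3·3 + 0·0 + 7·7; 0·3 + 4·0 + 7·7; 7·3 + 7·0 + 2·7) = (58, 49, 35)
w3 = Lw2 = (419, 441, 819)
The requested component of w3 is 419.

419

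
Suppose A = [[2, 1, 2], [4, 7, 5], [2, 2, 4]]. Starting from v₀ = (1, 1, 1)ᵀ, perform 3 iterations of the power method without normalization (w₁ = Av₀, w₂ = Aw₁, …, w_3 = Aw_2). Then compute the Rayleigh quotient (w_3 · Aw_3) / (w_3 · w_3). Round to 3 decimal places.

9.990

w1 = Av₀ = (5, 16, 8)
w2 = Aw1 = (42, 172, 74)
w3 = Aw2 = (404, 1742, 724)
Aw3 = (3998, 17430, 7188)
w3·Aw3 = 404·3998 + 1742·17430 + 724·7188 = 37182364; w3·w3 = 404·404 + 1742·1742 + 724·724 = 3721956
λ ≈ 37182364/3721956 = 9.990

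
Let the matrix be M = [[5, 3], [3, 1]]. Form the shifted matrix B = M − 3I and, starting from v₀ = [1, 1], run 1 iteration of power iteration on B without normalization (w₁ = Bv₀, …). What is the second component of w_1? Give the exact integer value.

B = M − 3I has rows (2, 3); (3, -2)
w1 = Bv₀ = (2·1 + 3·1; 3·1 + (-2)·1) = (5, 1)
Requested component of w1: 1

1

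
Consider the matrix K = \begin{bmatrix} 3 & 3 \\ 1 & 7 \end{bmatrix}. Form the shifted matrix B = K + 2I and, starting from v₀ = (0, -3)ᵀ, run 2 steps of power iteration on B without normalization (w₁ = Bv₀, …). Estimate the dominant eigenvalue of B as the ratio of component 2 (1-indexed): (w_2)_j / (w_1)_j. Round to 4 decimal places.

9.3333

B = K + 2I has rows (5, 3); (1, 9)
w1 = Bv₀ = (5·0 + 3·(-3); 1·0 + 9·(-3)) = (-9, -27)
w2 = Bw1 = (5·(-9) + 3·(-27); 1·(-9) + 9·(-27)) = (-126, -252)
Ratio: -252/-27 = 9.3333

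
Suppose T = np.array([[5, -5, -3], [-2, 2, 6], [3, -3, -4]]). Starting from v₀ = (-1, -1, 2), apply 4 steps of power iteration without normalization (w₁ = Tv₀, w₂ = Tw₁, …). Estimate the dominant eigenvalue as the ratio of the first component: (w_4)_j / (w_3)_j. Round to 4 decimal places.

w1 = Tv₀ = (-6, 12, -8)
w2 = Tw1 = (-66, -12, -22)
w3 = Tw2 = (-204, -24, -74)
w4 = Tw3 = (-678, -84, -244)
Ratio at component: -678 / -204 = 3.3235

3.3235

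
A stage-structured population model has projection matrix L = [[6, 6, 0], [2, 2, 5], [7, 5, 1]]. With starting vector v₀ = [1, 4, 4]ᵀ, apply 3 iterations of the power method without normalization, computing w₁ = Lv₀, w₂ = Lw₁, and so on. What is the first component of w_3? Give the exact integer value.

w1 = Lv₀ = (30, 30, 31)
w2 = Lw1 = (360, 275, 391)
w3 = Lw2 = (3810, 3225, 4286)
The requested component of w3 is 3810.

3810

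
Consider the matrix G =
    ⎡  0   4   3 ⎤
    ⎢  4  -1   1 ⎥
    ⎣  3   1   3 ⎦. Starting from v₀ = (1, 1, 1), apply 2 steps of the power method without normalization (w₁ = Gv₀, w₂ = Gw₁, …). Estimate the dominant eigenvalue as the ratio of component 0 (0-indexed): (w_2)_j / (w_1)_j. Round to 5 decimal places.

w1 = Gv₀ = (0·1 + 4·1 + 3·1; 4·1 + (-1)·1 + 1·1; 3·1 + 1·1 + 3·1) = (7, 4, 7)
w2 = Gw1 = (0·7 + 4·4 + 3·7; 4·7 + (-1)·4 + 1·7; 3·7 + 1·4 + 3·7) = (37, 31, 46)
Ratio at component: 37 / 7 = 5.28571

5.28571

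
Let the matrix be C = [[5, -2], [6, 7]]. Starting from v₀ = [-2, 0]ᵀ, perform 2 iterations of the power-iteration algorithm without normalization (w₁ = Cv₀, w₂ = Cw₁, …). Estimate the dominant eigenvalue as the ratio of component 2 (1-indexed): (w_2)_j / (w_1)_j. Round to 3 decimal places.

w1 = Cv₀ = (-10, -12)
w2 = Cw1 = (-26, -144)
Ratio at component: -144 / -12 = 12.000

12.000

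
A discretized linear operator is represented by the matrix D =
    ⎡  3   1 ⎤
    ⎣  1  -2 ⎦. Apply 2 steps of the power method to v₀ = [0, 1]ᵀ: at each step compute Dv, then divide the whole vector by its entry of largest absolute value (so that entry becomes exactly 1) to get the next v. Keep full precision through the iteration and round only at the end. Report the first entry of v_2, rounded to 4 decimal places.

0.2000

Dv0 = (1.00000, -2.00000); divide by -2.00000 → v1 = (-0.50000, 1.00000)
Dv1 = (-0.50000, -2.50000); divide by -2.50000 → v2 = (0.20000, 1.00000)
Requested entry of v2: 1/5 = 0.2000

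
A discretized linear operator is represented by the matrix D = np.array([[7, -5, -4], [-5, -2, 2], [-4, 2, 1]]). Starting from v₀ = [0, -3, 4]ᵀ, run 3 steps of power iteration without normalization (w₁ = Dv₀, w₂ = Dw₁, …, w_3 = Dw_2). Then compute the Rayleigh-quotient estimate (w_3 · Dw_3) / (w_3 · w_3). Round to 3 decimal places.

9.589

w1 = Dv₀ = (-1, 14, -2)
w2 = Dw1 = (-69, -27, 30)
w3 = Dw2 = (-468, 459, 252)
Dw3 = (-6579, 1926, 3042)
w3·Dw3 = (-468)·(-6579) + 459·1926 + 252·3042 = 4729590; w3·w3 = (-468)·(-468) + 459·459 + 252·252 = 493209
λ ≈ 4729590/493209 = 9.589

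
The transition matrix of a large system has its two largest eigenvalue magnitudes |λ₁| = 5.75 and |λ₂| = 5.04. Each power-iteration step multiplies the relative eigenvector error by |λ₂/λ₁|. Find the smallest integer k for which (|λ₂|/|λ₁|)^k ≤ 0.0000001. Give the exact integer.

|λ₂/λ₁| = 5.04/5.75 = 0.87652
Need k ≥ ln(0.0000001) / ln(0.87652) = -16.1181 / -0.1318 ≈ 122.298
Smallest integer k satisfying the bound: 123

123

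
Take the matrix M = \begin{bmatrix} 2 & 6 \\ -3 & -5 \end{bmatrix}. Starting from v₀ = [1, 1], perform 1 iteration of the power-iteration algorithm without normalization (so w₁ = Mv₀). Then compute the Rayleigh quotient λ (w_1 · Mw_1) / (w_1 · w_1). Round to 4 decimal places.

λ ≈ -3.0000

w1 = Mv₀ = (2·1 + 6·1; (-3)·1 + (-5)·1) = (8, -8)
Mw1 = (-32, 16)
w1·Mw1 = 8·(-32) + (-8)·16 = -384; w1·w1 = 8·8 + (-8)·(-8) = 128
λ ≈ -384/128 = -3.0000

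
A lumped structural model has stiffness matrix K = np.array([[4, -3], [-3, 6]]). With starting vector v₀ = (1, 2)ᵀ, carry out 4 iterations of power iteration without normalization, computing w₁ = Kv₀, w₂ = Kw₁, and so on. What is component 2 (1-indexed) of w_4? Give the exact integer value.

w1 = Kv₀ = (-2, 9)
w2 = Kw1 = (-35, 60)
w3 = Kw2 = (-320, 465)
w4 = Kw3 = (-2675, 3750)
The requested component of w4 is 3750.

3750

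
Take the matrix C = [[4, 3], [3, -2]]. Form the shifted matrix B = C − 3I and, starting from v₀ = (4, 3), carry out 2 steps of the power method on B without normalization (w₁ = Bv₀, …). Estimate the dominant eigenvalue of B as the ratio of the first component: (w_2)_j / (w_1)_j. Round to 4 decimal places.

0.3077

B = C − 3I has rows (1, 3); (3, -5)
w1 = Bv₀ = (1·4 + 3·3; 3·4 + (-5)·3) = (13, -3)
w2 = Bw1 = (1·13 + 3·(-3); 3·13 + (-5)·(-3)) = (4, 54)
Ratio: 4/13 = 0.3077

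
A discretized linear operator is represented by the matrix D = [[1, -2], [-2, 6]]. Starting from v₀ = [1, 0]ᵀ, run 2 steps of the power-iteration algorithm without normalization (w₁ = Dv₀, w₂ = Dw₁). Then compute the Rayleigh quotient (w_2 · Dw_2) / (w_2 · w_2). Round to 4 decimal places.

6.7014

w1 = Dv₀ = (1·1 + (-2)·0; (-2)·1 + 6·0) = (1, -2)
w2 = Dw1 = (1·1 + (-2)·(-2); (-2)·1 + 6·(-2)) = (5, -14)
Dw2 = (33, -94)
w2·Dw2 = 5·33 + (-14)·(-94) = 1481; w2·w2 = 5·5 + (-14)·(-14) = 221
λ ≈ 1481/221 = 6.7014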